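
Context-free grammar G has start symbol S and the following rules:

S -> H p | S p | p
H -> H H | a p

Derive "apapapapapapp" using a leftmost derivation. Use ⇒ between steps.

S⇒Hp⇒HHp⇒HHHp⇒HHHHp⇒HHHHHp⇒apHHHHp⇒apHHHHHp⇒apapHHHHp⇒apapapHHHp⇒apapapapHHp⇒apapapapapHp⇒apapapapapapp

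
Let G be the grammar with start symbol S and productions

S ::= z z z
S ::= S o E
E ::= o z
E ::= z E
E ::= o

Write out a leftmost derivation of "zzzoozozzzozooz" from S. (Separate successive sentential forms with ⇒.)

S ⇒ SoE   [S ::= S o E]
SoE ⇒ SoEoE   [S ::= S o E]
SoEoE ⇒ SoEoEoE   [S ::= S o E]
SoEoEoE ⇒ zzzoEoEoE   [S ::= z z z]
zzzoEoEoE ⇒ zzzoozoEoE   [E ::= o z]
zzzoozoEoE ⇒ zzzoozozEoE   [E ::= z E]
zzzoozozEoE ⇒ zzzoozozzEoE   [E ::= z E]
zzzoozozzEoE ⇒ zzzoozozzzEoE   [E ::= z E]
zzzoozozzzEoE ⇒ zzzoozozzzozoE   [E ::= o z]
zzzoozozzzozoE ⇒ zzzoozozzzozooz   [E ::= o z]

S⇒SoE⇒SoEoE⇒SoEoEoE⇒zzzoEoEoE⇒zzzoozoEoE⇒zzzoozozEoE⇒zzzoozozzEoE⇒zzzoozozzzEoE⇒zzzoozozzzozoE⇒zzzoozozzzozooz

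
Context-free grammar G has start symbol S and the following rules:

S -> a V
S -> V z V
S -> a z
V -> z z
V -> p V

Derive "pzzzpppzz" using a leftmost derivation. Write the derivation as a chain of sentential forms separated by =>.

S => VzV => pVzV => pzzzV => pzzzpV => pzzzppV => pzzzpppV => pzzzpppzz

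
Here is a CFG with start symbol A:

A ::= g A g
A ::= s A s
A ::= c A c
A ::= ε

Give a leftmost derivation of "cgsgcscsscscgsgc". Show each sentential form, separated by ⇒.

A⇒cAc⇒cgAgc⇒cgsAsgc⇒cgsgAgsgc⇒cgsgcAcgsgc⇒cgsgcsAscgsgc⇒cgsgcscAcscgsgc⇒cgsgcscsAscscgsgc⇒cgsgcscsscscgsgc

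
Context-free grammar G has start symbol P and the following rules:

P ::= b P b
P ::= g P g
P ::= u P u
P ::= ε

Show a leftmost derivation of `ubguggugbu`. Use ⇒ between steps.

P ⇒ uPu ⇒ ubPbu ⇒ ubgPgbu ⇒ ubguPugbu ⇒ ubgugPgugbu ⇒ ubguggugbu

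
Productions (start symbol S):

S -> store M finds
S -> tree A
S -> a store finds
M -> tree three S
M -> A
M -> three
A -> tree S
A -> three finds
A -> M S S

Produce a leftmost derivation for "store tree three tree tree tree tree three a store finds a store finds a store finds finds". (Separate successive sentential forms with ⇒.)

S ⇒ store M finds   [S -> store M finds]
store M finds ⇒ store tree three S finds   [M -> tree three S]
store tree three S finds ⇒ store tree three tree A finds   [S -> tree A]
store tree three tree A finds ⇒ store tree three tree tree S finds   [A -> tree S]
store tree three tree tree S finds ⇒ store tree three tree tree tree A finds   [S -> tree A]
store tree three tree tree tree A finds ⇒ store tree three tree tree tree M S S finds   [A -> M S S]
store tree three tree tree tree M S S finds ⇒ store tree three tree tree tree tree three S S S finds   [M -> tree three S]
store tree three tree tree tree tree three S S S finds ⇒ store tree three tree tree tree tree three a store finds S S finds   [S -> a store finds]
store tree three tree tree tree tree three a store finds S S finds ⇒ store tree three tree tree tree tree three a store finds a store finds S finds   [S -> a store finds]
store tree three tree tree tree tree three a store finds a store finds S finds ⇒ store tree three tree tree tree tree three a store finds a store finds a store finds finds   [S -> a store finds]

S ⇒ store M finds ⇒ store tree three S finds ⇒ store tree three tree A finds ⇒ store tree three tree tree S finds ⇒ store tree three tree tree tree A finds ⇒ store tree three tree tree tree M S S finds ⇒ store tree three tree tree tree tree three S S S finds ⇒ store tree three tree tree tree tree three a store finds S S finds ⇒ store tree three tree tree tree tree three a store finds a store finds S finds ⇒ store tree three tree tree tree tree three a store finds a store finds a store finds finds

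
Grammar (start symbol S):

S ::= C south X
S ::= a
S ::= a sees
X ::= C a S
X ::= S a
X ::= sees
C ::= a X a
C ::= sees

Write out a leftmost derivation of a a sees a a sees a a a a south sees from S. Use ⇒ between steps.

S ⇒ C south X ⇒ a X a south X ⇒ a C a S a south X ⇒ a a X a a S a south X ⇒ a a C a S a a S a south X ⇒ a a sees a S a a S a south X ⇒ a a sees a a sees a a S a south X ⇒ a a sees a a sees a a a a south X ⇒ a a sees a a sees a a a a south sees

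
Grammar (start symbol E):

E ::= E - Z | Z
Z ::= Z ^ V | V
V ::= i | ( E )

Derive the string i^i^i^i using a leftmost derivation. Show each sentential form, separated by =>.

E => Z => Z^V => Z^V^V => Z^V^V^V => V^V^V^V => i^V^V^V => i^i^V^V => i^i^i^V => i^i^i^i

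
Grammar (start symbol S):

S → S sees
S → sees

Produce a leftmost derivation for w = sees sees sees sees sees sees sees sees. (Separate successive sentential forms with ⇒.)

S ⇒ S sees ⇒ S sees sees ⇒ S sees sees sees ⇒ S sees sees sees sees ⇒ S sees sees sees sees sees ⇒ S sees sees sees sees sees sees ⇒ S sees sees sees sees sees sees sees ⇒ sees sees sees sees sees sees sees sees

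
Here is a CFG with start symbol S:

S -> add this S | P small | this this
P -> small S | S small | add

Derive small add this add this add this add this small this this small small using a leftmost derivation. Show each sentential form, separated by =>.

S => P small => small S small => small add this S small => small add this add this S small => small add this add this add this S small => small add this add this add this add this S small => small add this add this add this add this P small small => small add this add this add this add this small S small small => small add this add this add this add this small this this small small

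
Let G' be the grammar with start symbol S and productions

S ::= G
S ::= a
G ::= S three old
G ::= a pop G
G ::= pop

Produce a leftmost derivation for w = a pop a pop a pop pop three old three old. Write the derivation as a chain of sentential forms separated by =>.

S => G => a pop G => a pop a pop G => a pop a pop a pop G => a pop a pop a pop S three old => a pop a pop a pop G three old => a pop a pop a pop S three old three old => a pop a pop a pop G three old three old => a pop a pop a pop pop three old three old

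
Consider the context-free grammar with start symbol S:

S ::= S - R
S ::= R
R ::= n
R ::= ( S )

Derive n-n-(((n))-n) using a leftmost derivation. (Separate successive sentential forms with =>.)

S => S-R => S-R-R => R-R-R => n-R-R => n-n-R => n-n-(S) => n-n-(S-R) => n-n-(R-R) => n-n-((S)-R) => n-n-((R)-R) => n-n-(((S))-R) => n-n-(((R))-R) => n-n-(((n))-R) => n-n-(((n))-n)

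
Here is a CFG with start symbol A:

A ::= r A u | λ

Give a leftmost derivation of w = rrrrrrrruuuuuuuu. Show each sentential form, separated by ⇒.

A⇒rAu⇒rrAuu⇒rrrAuuu⇒rrrrAuuuu⇒rrrrrAuuuuu⇒rrrrrrAuuuuuu⇒rrrrrrrAuuuuuuu⇒rrrrrrrrAuuuuuuuu⇒rrrrrrrruuuuuuuu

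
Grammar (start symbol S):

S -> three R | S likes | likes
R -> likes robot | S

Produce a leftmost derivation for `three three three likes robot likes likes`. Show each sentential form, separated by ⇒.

S ⇒ S likes ⇒ three R likes ⇒ three S likes ⇒ three S likes likes ⇒ three three R likes likes ⇒ three three S likes likes ⇒ three three three R likes likes ⇒ three three three likes robot likes likes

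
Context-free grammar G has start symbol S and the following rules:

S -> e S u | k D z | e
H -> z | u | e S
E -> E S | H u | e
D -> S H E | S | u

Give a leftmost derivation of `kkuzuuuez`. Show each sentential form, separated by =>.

S => kDz => kSHEz => kkDzHEz => kkuzHEz => kkuzuEz => kkuzuESz => kkuzuHuSz => kkuzuuuSz => kkuzuuuez

S => kDz   [S -> k D z]
kDz => kSHEz   [D -> S H E]
kSHEz => kkDzHEz   [S -> k D z]
kkDzHEz => kkuzHEz   [D -> u]
kkuzHEz => kkuzuEz   [H -> u]
kkuzuEz => kkuzuESz   [E -> E S]
kkuzuESz => kkuzuHuSz   [E -> H u]
kkuzuHuSz => kkuzuuuSz   [H -> u]
kkuzuuuSz => kkuzuuuez   [S -> e]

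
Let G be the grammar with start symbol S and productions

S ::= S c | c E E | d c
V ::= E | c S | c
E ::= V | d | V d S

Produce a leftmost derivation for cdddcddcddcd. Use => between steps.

S => cEE => cVdSE => cEdSE => cVdSdSE => cEdSdSE => cVdSdSdSE => cEdSdSdSE => cddSdSdSE => cdddcdSdSE => cdddcddcdSE => cdddcddcddcE => cdddcddcddcd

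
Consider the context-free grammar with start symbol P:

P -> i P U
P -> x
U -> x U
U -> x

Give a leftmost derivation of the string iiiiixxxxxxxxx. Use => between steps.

P => iPU   [P -> i P U]
iPU => iiPUU   [P -> i P U]
iiPUU => iiiPUUU   [P -> i P U]
iiiPUUU => iiiiPUUUU   [P -> i P U]
iiiiPUUUU => iiiiiPUUUUU   [P -> i P U]
iiiiiPUUUUU => iiiiixUUUUU   [P -> x]
iiiiixUUUUU => iiiiixxUUUUU   [U -> x U]
iiiiixxUUUUU => iiiiixxxUUUU   [U -> x]
iiiiixxxUUUU => iiiiixxxxUUUU   [U -> x U]
iiiiixxxxUUUU => iiiiixxxxxUUUU   [U -> x U]
iiiiixxxxxUUUU => iiiiixxxxxxUUU   [U -> x]
iiiiixxxxxxUUU => iiiiixxxxxxxUU   [U -> x]
iiiiixxxxxxxUU => iiiiixxxxxxxxU   [U -> x]
iiiiixxxxxxxxU => iiiiixxxxxxxxx   [U -> x]

P => iPU => iiPUU => iiiPUUU => iiiiPUUUU => iiiiiPUUUUU => iiiiixUUUUU => iiiiixxUUUUU => iiiiixxxUUUU => iiiiixxxxUUUU => iiiiixxxxxUUUU => iiiiixxxxxxUUU => iiiiixxxxxxxUU => iiiiixxxxxxxxU => iiiiixxxxxxxxx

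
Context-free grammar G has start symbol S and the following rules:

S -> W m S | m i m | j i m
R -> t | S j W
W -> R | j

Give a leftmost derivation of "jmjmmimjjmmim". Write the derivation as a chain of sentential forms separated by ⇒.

S ⇒ WmS ⇒ jmS ⇒ jmWmS ⇒ jmRmS ⇒ jmSjWmS ⇒ jmWmSjWmS ⇒ jmjmSjWmS ⇒ jmjmmimjWmS ⇒ jmjmmimjjmS ⇒ jmjmmimjjmmim

S ⇒ WmS   [S -> W m S]
WmS ⇒ jmS   [W -> j]
jmS ⇒ jmWmS   [S -> W m S]
jmWmS ⇒ jmRmS   [W -> R]
jmRmS ⇒ jmSjWmS   [R -> S j W]
jmSjWmS ⇒ jmWmSjWmS   [S -> W m S]
jmWmSjWmS ⇒ jmjmSjWmS   [W -> j]
jmjmSjWmS ⇒ jmjmmimjWmS   [S -> m i m]
jmjmmimjWmS ⇒ jmjmmimjjmS   [W -> j]
jmjmmimjjmS ⇒ jmjmmimjjmmim   [S -> m i m]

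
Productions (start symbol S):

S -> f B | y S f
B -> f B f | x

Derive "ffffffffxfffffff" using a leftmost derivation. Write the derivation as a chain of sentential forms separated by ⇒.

S ⇒ fB ⇒ ffBf ⇒ fffBff ⇒ ffffBfff ⇒ fffffBffff ⇒ ffffffBfffff ⇒ fffffffBffffff ⇒ ffffffffBfffffff ⇒ ffffffffxfffffff

S ⇒ fB   [S -> f B]
fB ⇒ ffBf   [B -> f B f]
ffBf ⇒ fffBff   [B -> f B f]
fffBff ⇒ ffffBfff   [B -> f B f]
ffffBfff ⇒ fffffBffff   [B -> f B f]
fffffBffff ⇒ ffffffBfffff   [B -> f B f]
ffffffBfffff ⇒ fffffffBffffff   [B -> f B f]
fffffffBffffff ⇒ ffffffffBfffffff   [B -> f B f]
ffffffffBfffffff ⇒ ffffffffxfffffff   [B -> x]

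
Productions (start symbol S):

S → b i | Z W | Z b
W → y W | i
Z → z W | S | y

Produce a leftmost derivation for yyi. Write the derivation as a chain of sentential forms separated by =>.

S => ZW   [S → Z W]
ZW => yW   [Z → y]
yW => yyW   [W → y W]
yyW => yyi   [W → i]

S => ZW => yW => yyW => yyi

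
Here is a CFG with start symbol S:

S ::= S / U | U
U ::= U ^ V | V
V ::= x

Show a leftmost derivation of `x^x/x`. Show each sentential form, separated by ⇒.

S ⇒ S/U   [S ::= S / U]
S/U ⇒ U/U   [S ::= U]
U/U ⇒ U^V/U   [U ::= U ^ V]
U^V/U ⇒ V^V/U   [U ::= V]
V^V/U ⇒ x^V/U   [V ::= x]
x^V/U ⇒ x^x/U   [V ::= x]
x^x/U ⇒ x^x/V   [U ::= V]
x^x/V ⇒ x^x/x   [V ::= x]

S ⇒ S/U ⇒ U/U ⇒ U^V/U ⇒ V^V/U ⇒ x^V/U ⇒ x^x/U ⇒ x^x/V ⇒ x^x/x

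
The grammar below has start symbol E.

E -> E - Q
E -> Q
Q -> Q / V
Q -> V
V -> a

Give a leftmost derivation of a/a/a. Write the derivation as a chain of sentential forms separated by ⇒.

E⇒Q⇒Q/V⇒Q/V/V⇒V/V/V⇒a/V/V⇒a/a/V⇒a/a/a

E ⇒ Q   [E -> Q]
Q ⇒ Q/V   [Q -> Q / V]
Q/V ⇒ Q/V/V   [Q -> Q / V]
Q/V/V ⇒ V/V/V   [Q -> V]
V/V/V ⇒ a/V/V   [V -> a]
a/V/V ⇒ a/a/V   [V -> a]
a/a/V ⇒ a/a/a   [V -> a]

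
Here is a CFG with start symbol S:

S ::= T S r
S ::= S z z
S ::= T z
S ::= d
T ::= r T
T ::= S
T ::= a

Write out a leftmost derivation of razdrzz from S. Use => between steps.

S => Szz   [S ::= S z z]
Szz => TSrzz   [S ::= T S r]
TSrzz => SSrzz   [T ::= S]
SSrzz => TzSrzz   [S ::= T z]
TzSrzz => rTzSrzz   [T ::= r T]
rTzSrzz => razSrzz   [T ::= a]
razSrzz => razdrzz   [S ::= d]

S=>Szz=>TSrzz=>SSrzz=>TzSrzz=>rTzSrzz=>razSrzz=>razdrzz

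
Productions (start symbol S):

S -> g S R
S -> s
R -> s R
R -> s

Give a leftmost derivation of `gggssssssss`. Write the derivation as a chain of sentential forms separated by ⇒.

S ⇒ gSR   [S -> g S R]
gSR ⇒ ggSRR   [S -> g S R]
ggSRR ⇒ gggSRRR   [S -> g S R]
gggSRRR ⇒ gggsRRR   [S -> s]
gggsRRR ⇒ gggssRRR   [R -> s R]
gggssRRR ⇒ gggsssRRR   [R -> s R]
gggsssRRR ⇒ gggssssRRR   [R -> s R]
gggssssRRR ⇒ gggsssssRRR   [R -> s R]
gggsssssRRR ⇒ gggssssssRR   [R -> s]
gggssssssRR ⇒ gggsssssssR   [R -> s]
gggsssssssR ⇒ gggssssssss   [R -> s]

S ⇒ gSR ⇒ ggSRR ⇒ gggSRRR ⇒ gggsRRR ⇒ gggssRRR ⇒ gggsssRRR ⇒ gggssssRRR ⇒ gggsssssRRR ⇒ gggssssssRR ⇒ gggsssssssR ⇒ gggssssssss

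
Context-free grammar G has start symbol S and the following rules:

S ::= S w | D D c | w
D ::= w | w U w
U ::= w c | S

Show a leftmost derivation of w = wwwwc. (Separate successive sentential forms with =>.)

S => DDc   [S ::= D D c]
DDc => wDc   [D ::= w]
wDc => wwUwc   [D ::= w U w]
wwUwc => wwSwc   [U ::= S]
wwSwc => wwwwc   [S ::= w]

S => DDc => wDc => wwUwc => wwSwc => wwwwc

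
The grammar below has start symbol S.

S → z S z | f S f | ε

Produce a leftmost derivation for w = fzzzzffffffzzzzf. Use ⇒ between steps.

S⇒fSf⇒fzSzf⇒fzzSzzf⇒fzzzSzzzf⇒fzzzzSzzzzf⇒fzzzzfSfzzzzf⇒fzzzzffSffzzzzf⇒fzzzzfffSfffzzzzf⇒fzzzzffffffzzzzf

S ⇒ fSf   [S → f S f]
fSf ⇒ fzSzf   [S → z S z]
fzSzf ⇒ fzzSzzf   [S → z S z]
fzzSzzf ⇒ fzzzSzzzf   [S → z S z]
fzzzSzzzf ⇒ fzzzzSzzzzf   [S → z S z]
fzzzzSzzzzf ⇒ fzzzzfSfzzzzf   [S → f S f]
fzzzzfSfzzzzf ⇒ fzzzzffSffzzzzf   [S → f S f]
fzzzzffSffzzzzf ⇒ fzzzzfffSfffzzzzf   [S → f S f]
fzzzzfffSfffzzzzf ⇒ fzzzzffffffzzzzf   [S → ε]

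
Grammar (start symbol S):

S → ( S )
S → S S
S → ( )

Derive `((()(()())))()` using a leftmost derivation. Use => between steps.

S => SS   [S → S S]
SS => (S)S   [S → ( S )]
(S)S => ((S))S   [S → ( S )]
((S))S => ((SS))S   [S → S S]
((SS))S => ((()S))S   [S → ( )]
((()S))S => ((()(S)))S   [S → ( S )]
((()(S)))S => ((()(SS)))S   [S → S S]
((()(SS)))S => ((()(()S)))S   [S → ( )]
((()(()S)))S => ((()(()())))S   [S → ( )]
((()(()())))S => ((()(()())))()   [S → ( )]

S => SS => (S)S => ((S))S => ((SS))S => ((()S))S => ((()(S)))S => ((()(SS)))S => ((()(()S)))S => ((()(()())))S => ((()(()())))()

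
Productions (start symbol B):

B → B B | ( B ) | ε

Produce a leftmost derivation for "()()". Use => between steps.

B => BB => (B)B => ()B => ()BB => ()BBB => ()(B)BB => ()()BB => ()()B => ()()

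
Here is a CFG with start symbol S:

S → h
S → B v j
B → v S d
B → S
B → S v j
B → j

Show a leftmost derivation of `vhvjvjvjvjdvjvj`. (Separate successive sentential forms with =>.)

S => Bvj   [S → B v j]
Bvj => Svj   [B → S]
Svj => Bvjvj   [S → B v j]
Bvjvj => vSdvjvj   [B → v S d]
vSdvjvj => vBvjdvjvj   [S → B v j]
vBvjdvjvj => vSvjvjdvjvj   [B → S v j]
vSvjvjdvjvj => vBvjvjvjdvjvj   [S → B v j]
vBvjvjvjdvjvj => vSvjvjvjvjdvjvj   [B → S v j]
vSvjvjvjvjdvjvj => vhvjvjvjvjdvjvj   [S → h]

S=>Bvj=>Svj=>Bvjvj=>vSdvjvj=>vBvjdvjvj=>vSvjvjdvjvj=>vBvjvjvjdvjvj=>vSvjvjvjvjdvjvj=>vhvjvjvjvjdvjvj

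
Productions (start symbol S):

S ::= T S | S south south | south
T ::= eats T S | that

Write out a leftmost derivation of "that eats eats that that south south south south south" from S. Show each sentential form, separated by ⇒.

S ⇒ S south south ⇒ T S south south ⇒ that S south south ⇒ that T S south south ⇒ that eats T S S south south ⇒ that eats eats T S S S south south ⇒ that eats eats that S S S south south ⇒ that eats eats that T S S S south south ⇒ that eats eats that that S S S south south ⇒ that eats eats that that south S S south south ⇒ that eats eats that that south south S south south ⇒ that eats eats that that south south south south south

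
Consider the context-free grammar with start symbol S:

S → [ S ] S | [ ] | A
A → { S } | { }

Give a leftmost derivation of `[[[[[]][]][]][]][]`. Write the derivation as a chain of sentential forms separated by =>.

S => [S]S => [[S]S]S => [[[S]S]S]S => [[[[S]S]S]S]S => [[[[[]]S]S]S]S => [[[[[]][]]S]S]S => [[[[[]][]][]]S]S => [[[[[]][]][]][]]S => [[[[[]][]][]][]][]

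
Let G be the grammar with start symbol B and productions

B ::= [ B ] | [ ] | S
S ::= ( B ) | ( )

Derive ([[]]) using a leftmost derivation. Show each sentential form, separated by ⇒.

B ⇒ S ⇒ (B) ⇒ ([B]) ⇒ ([[]])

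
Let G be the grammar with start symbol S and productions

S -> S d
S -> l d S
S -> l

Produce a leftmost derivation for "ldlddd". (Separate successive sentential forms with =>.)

S => ldS => ldSd => ldSdd => ldSddd => ldlddd

S => ldS   [S -> l d S]
ldS => ldSd   [S -> S d]
ldSd => ldSdd   [S -> S d]
ldSdd => ldSddd   [S -> S d]
ldSddd => ldlddd   [S -> l]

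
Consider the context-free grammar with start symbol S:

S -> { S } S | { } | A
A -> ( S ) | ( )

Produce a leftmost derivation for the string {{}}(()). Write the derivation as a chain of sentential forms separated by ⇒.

S ⇒ {S}S ⇒ {{}}S ⇒ {{}}A ⇒ {{}}(S) ⇒ {{}}(A) ⇒ {{}}(())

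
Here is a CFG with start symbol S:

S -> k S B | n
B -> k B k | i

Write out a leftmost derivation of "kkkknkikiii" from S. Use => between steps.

S=>kSB=>kkSBB=>kkkSBBB=>kkkkSBBBB=>kkkknBBBB=>kkkknkBkBBB=>kkkknkikBBB=>kkkknkikiBB=>kkkknkikiiB=>kkkknkikiii

S => kSB   [S -> k S B]
kSB => kkSBB   [S -> k S B]
kkSBB => kkkSBBB   [S -> k S B]
kkkSBBB => kkkkSBBBB   [S -> k S B]
kkkkSBBBB => kkkknBBBB   [S -> n]
kkkknBBBB => kkkknkBkBBB   [B -> k B k]
kkkknkBkBBB => kkkknkikBBB   [B -> i]
kkkknkikBBB => kkkknkikiBB   [B -> i]
kkkknkikiBB => kkkknkikiiB   [B -> i]
kkkknkikiiB => kkkknkikiii   [B -> i]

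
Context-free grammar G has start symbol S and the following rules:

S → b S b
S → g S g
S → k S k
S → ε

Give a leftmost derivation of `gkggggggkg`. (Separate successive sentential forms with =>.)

S => gSg => gkSkg => gkgSgkg => gkggSggkg => gkgggSgggkg => gkggggggkg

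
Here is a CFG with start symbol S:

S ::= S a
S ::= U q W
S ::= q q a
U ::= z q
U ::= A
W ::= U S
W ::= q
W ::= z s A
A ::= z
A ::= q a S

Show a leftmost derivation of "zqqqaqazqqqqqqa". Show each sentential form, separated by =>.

S => UqW => zqqW => zqqUS => zqqAS => zqqqaSS => zqqqaUqWS => zqqqaAqWS => zqqqaqaSqWS => zqqqaqaUqWqWS => zqqqaqaAqWqWS => zqqqaqazqWqWS => zqqqaqazqqqWS => zqqqaqazqqqqS => zqqqaqazqqqqqqa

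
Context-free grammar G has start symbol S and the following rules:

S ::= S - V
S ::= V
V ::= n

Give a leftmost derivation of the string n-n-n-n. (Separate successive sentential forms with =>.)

S => S-V => S-V-V => S-V-V-V => V-V-V-V => n-V-V-V => n-n-V-V => n-n-n-V => n-n-n-n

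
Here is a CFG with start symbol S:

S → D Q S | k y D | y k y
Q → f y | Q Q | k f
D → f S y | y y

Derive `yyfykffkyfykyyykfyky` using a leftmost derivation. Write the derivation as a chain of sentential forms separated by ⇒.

S⇒DQS⇒yyQS⇒yyQQS⇒yyfyQS⇒yyfykfS⇒yyfykfDQS⇒yyfykffSyQS⇒yyfykffkyDyQS⇒yyfykffkyfSyyQS⇒yyfykffkyfykyyyQS⇒yyfykffkyfykyyykfS⇒yyfykffkyfykyyykfyky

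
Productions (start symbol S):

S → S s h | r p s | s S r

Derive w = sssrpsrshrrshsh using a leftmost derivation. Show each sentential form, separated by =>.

S => Ssh   [S → S s h]
Ssh => Sshsh   [S → S s h]
Sshsh => sSrshsh   [S → s S r]
sSrshsh => ssSrrshsh   [S → s S r]
ssSrrshsh => ssSshrrshsh   [S → S s h]
ssSshrrshsh => sssSrshrrshsh   [S → s S r]
sssSrshrrshsh => sssrpsrshrrshsh   [S → r p s]

S => Ssh => Sshsh => sSrshsh => ssSrrshsh => ssSshrrshsh => sssSrshrrshsh => sssrpsrshrrshsh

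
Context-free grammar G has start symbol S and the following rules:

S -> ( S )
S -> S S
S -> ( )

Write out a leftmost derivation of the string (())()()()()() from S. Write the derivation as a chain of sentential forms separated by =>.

S => SS   [S -> S S]
SS => SSS   [S -> S S]
SSS => SSSS   [S -> S S]
SSSS => SSSSS   [S -> S S]
SSSSS => SSSSSS   [S -> S S]
SSSSSS => (S)SSSSS   [S -> ( S )]
(S)SSSSS => (())SSSSS   [S -> ( )]
(())SSSSS => (())()SSSS   [S -> ( )]
(())()SSSS => (())()()SSS   [S -> ( )]
(())()()SSS => (())()()()SS   [S -> ( )]
(())()()()SS => (())()()()()S   [S -> ( )]
(())()()()()S => (())()()()()()   [S -> ( )]

S => SS => SSS => SSSS => SSSSS => SSSSSS => (S)SSSSS => (())SSSSS => (())()SSSS => (())()()SSS => (())()()()SS => (())()()()()S => (())()()()()()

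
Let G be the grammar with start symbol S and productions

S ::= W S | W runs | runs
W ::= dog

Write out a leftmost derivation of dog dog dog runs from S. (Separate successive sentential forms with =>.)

S => W S => dog S => dog W S => dog dog S => dog dog W S => dog dog dog S => dog dog dog runs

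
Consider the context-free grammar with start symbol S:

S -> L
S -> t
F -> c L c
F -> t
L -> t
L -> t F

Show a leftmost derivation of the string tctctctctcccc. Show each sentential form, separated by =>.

S => L   [S -> L]
L => tF   [L -> t F]
tF => tcLc   [F -> c L c]
tcLc => tctFc   [L -> t F]
tctFc => tctcLcc   [F -> c L c]
tctcLcc => tctctFcc   [L -> t F]
tctctFcc => tctctcLccc   [F -> c L c]
tctctcLccc => tctctctFccc   [L -> t F]
tctctctFccc => tctctctcLcccc   [F -> c L c]
tctctctcLcccc => tctctctctcccc   [L -> t]

S => L => tF => tcLc => tctFc => tctcLcc => tctctFcc => tctctcLccc => tctctctFccc => tctctctcLcccc => tctctctctcccc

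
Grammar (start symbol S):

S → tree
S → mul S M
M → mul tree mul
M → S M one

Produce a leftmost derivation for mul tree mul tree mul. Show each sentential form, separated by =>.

S => mul S M   [S → mul S M]
mul S M => mul tree M   [S → tree]
mul tree M => mul tree mul tree mul   [M → mul tree mul]

S => mul S M => mul tree M => mul tree mul tree mul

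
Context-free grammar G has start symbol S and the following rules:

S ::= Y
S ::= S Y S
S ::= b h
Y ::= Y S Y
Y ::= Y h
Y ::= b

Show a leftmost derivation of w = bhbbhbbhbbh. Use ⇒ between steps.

S ⇒ SYS ⇒ SYSYS ⇒ SYSYSYS ⇒ bhYSYSYS ⇒ bhbSYSYS ⇒ bhbbhYSYS ⇒ bhbbhbSYS ⇒ bhbbhbbhYS ⇒ bhbbhbbhbS ⇒ bhbbhbbhbbh

S ⇒ SYS   [S ::= S Y S]
SYS ⇒ SYSYS   [S ::= S Y S]
SYSYS ⇒ SYSYSYS   [S ::= S Y S]
SYSYSYS ⇒ bhYSYSYS   [S ::= b h]
bhYSYSYS ⇒ bhbSYSYS   [Y ::= b]
bhbSYSYS ⇒ bhbbhYSYS   [S ::= b h]
bhbbhYSYS ⇒ bhbbhbSYS   [Y ::= b]
bhbbhbSYS ⇒ bhbbhbbhYS   [S ::= b h]
bhbbhbbhYS ⇒ bhbbhbbhbS   [Y ::= b]
bhbbhbbhbS ⇒ bhbbhbbhbbh   [S ::= b h]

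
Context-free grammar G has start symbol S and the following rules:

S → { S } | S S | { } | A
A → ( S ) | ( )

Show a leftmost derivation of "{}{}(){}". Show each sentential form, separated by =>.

S=>SS=>{}S=>{}SS=>{}{}S=>{}{}SS=>{}{}AS=>{}{}()S=>{}{}(){}

S => SS   [S → S S]
SS => {}S   [S → { }]
{}S => {}SS   [S → S S]
{}SS => {}{}S   [S → { }]
{}{}S => {}{}SS   [S → S S]
{}{}SS => {}{}AS   [S → A]
{}{}AS => {}{}()S   [A → ( )]
{}{}()S => {}{}(){}   [S → { }]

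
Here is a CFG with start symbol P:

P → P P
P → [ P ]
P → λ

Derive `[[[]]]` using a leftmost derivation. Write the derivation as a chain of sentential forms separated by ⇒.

P⇒PP⇒[P]P⇒[[P]]P⇒[[PP]]P⇒[[PPP]]P⇒[[PPPP]]P⇒[[[P]PPP]]P⇒[[[]PPP]]P⇒[[[]PP]]P⇒[[[]P]]P⇒[[[]]]P⇒[[[]]]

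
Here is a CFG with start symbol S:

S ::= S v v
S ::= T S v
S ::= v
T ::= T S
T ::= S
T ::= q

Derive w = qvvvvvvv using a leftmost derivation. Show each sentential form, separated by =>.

S => TSv => TSSv => SSSv => SvvSSv => TSvvvSSv => qSvvvSSv => qvvvvSSv => qvvvvvSv => qvvvvvvv

S => TSv   [S ::= T S v]
TSv => TSSv   [T ::= T S]
TSSv => SSSv   [T ::= S]
SSSv => SvvSSv   [S ::= S v v]
SvvSSv => TSvvvSSv   [S ::= T S v]
TSvvvSSv => qSvvvSSv   [T ::= q]
qSvvvSSv => qvvvvSSv   [S ::= v]
qvvvvSSv => qvvvvvSv   [S ::= v]
qvvvvvSv => qvvvvvvv   [S ::= v]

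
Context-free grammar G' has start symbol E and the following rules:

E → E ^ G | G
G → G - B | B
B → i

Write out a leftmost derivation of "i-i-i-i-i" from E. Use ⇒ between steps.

E ⇒ G ⇒ G-B ⇒ G-B-B ⇒ G-B-B-B ⇒ G-B-B-B-B ⇒ B-B-B-B-B ⇒ i-B-B-B-B ⇒ i-i-B-B-B ⇒ i-i-i-B-B ⇒ i-i-i-i-B ⇒ i-i-i-i-i

E ⇒ G   [E → G]
G ⇒ G-B   [G → G - B]
G-B ⇒ G-B-B   [G → G - B]
G-B-B ⇒ G-B-B-B   [G → G - B]
G-B-B-B ⇒ G-B-B-B-B   [G → G - B]
G-B-B-B-B ⇒ B-B-B-B-B   [G → B]
B-B-B-B-B ⇒ i-B-B-B-B   [B → i]
i-B-B-B-B ⇒ i-i-B-B-B   [B → i]
i-i-B-B-B ⇒ i-i-i-B-B   [B → i]
i-i-i-B-B ⇒ i-i-i-i-B   [B → i]
i-i-i-i-B ⇒ i-i-i-i-i   [B → i]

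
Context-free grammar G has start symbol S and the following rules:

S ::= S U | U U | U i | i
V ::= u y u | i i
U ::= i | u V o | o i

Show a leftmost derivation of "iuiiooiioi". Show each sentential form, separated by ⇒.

S ⇒ SU ⇒ SUU ⇒ SUUU ⇒ UUUUU ⇒ iUUUU ⇒ iuVoUUU ⇒ iuiioUUU ⇒ iuiiooiUU ⇒ iuiiooiiU ⇒ iuiiooiioi

S ⇒ SU   [S ::= S U]
SU ⇒ SUU   [S ::= S U]
SUU ⇒ SUUU   [S ::= S U]
SUUU ⇒ UUUUU   [S ::= U U]
UUUUU ⇒ iUUUU   [U ::= i]
iUUUU ⇒ iuVoUUU   [U ::= u V o]
iuVoUUU ⇒ iuiioUUU   [V ::= i i]
iuiioUUU ⇒ iuiiooiUU   [U ::= o i]
iuiiooiUU ⇒ iuiiooiiU   [U ::= i]
iuiiooiiU ⇒ iuiiooiioi   [U ::= o i]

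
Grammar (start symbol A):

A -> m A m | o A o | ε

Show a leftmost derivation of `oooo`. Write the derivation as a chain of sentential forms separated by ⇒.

A ⇒ oAo   [A -> o A o]
oAo ⇒ ooAoo   [A -> o A o]
ooAoo ⇒ oooo   [A -> ε]

A ⇒ oAo ⇒ ooAoo ⇒ oooo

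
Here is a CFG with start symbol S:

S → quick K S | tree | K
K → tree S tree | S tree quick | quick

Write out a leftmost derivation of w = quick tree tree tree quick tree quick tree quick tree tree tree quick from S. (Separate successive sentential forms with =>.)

S => quick K S   [S → quick K S]
quick K S => quick tree S tree S   [K → tree S tree]
quick tree S tree S => quick tree tree tree S   [S → tree]
quick tree tree tree S => quick tree tree tree K   [S → K]
quick tree tree tree K => quick tree tree tree S tree quick   [K → S tree quick]
quick tree tree tree S tree quick => quick tree tree tree quick K S tree quick   [S → quick K S]
quick tree tree tree quick K S tree quick => quick tree tree tree quick tree S tree S tree quick   [K → tree S tree]
quick tree tree tree quick tree S tree S tree quick => quick tree tree tree quick tree K tree S tree quick   [S → K]
quick tree tree tree quick tree K tree S tree quick => quick tree tree tree quick tree S tree quick tree S tree quick   [K → S tree quick]
quick tree tree tree quick tree S tree quick tree S tree quick => quick tree tree tree quick tree K tree quick tree S tree quick   [S → K]
quick tree tree tree quick tree K tree quick tree S tree quick => quick tree tree tree quick tree quick tree quick tree S tree quick   [K → quick]
quick tree tree tree quick tree quick tree quick tree S tree quick => quick tree tree tree quick tree quick tree quick tree tree tree quick   [S → tree]

S => quick K S => quick tree S tree S => quick tree tree tree S => quick tree tree tree K => quick tree tree tree S tree quick => quick tree tree tree quick K S tree quick => quick tree tree tree quick tree S tree S tree quick => quick tree tree tree quick tree K tree S tree quick => quick tree tree tree quick tree S tree quick tree S tree quick => quick tree tree tree quick tree K tree quick tree S tree quick => quick tree tree tree quick tree quick tree quick tree S tree quick => quick tree tree tree quick tree quick tree quick tree tree tree quick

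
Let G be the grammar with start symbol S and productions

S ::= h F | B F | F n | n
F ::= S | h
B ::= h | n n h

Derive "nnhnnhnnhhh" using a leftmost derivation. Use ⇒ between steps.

S ⇒ BF   [S ::= B F]
BF ⇒ nnhF   [B ::= n n h]
nnhF ⇒ nnhS   [F ::= S]
nnhS ⇒ nnhBF   [S ::= B F]
nnhBF ⇒ nnhnnhF   [B ::= n n h]
nnhnnhF ⇒ nnhnnhS   [F ::= S]
nnhnnhS ⇒ nnhnnhBF   [S ::= B F]
nnhnnhBF ⇒ nnhnnhnnhF   [B ::= n n h]
nnhnnhnnhF ⇒ nnhnnhnnhS   [F ::= S]
nnhnnhnnhS ⇒ nnhnnhnnhhF   [S ::= h F]
nnhnnhnnhhF ⇒ nnhnnhnnhhh   [F ::= h]

S ⇒ BF ⇒ nnhF ⇒ nnhS ⇒ nnhBF ⇒ nnhnnhF ⇒ nnhnnhS ⇒ nnhnnhBF ⇒ nnhnnhnnhF ⇒ nnhnnhnnhS ⇒ nnhnnhnnhhF ⇒ nnhnnhnnhhh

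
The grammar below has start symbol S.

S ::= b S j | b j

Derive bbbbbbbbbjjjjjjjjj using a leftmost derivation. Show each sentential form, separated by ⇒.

S⇒bSj⇒bbSjj⇒bbbSjjj⇒bbbbSjjjj⇒bbbbbSjjjjj⇒bbbbbbSjjjjjj⇒bbbbbbbSjjjjjjj⇒bbbbbbbbSjjjjjjjj⇒bbbbbbbbbjjjjjjjjj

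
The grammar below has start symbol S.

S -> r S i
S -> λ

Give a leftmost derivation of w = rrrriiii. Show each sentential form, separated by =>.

S => rSi => rrSii => rrrSiii => rrrrSiiii => rrrriiii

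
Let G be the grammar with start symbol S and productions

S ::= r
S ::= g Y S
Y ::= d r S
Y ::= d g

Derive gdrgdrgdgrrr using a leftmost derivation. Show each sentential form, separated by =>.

S=>gYS=>gdrSS=>gdrgYSS=>gdrgdrSSS=>gdrgdrgYSSS=>gdrgdrgdgSSS=>gdrgdrgdgrSS=>gdrgdrgdgrrS=>gdrgdrgdgrrr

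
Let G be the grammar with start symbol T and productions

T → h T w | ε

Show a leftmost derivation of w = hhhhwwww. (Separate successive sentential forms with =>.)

T=>hTw=>hhTww=>hhhTwww=>hhhhTwwww=>hhhhwwww

T => hTw   [T → h T w]
hTw => hhTww   [T → h T w]
hhTww => hhhTwww   [T → h T w]
hhhTwww => hhhhTwwww   [T → h T w]
hhhhTwwww => hhhhwwww   [T → ε]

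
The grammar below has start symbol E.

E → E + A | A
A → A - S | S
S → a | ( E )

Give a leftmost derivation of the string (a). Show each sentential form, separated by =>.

E => A => S => (E) => (A) => (S) => (a)

E => A   [E → A]
A => S   [A → S]
S => (E)   [S → ( E )]
(E) => (A)   [E → A]
(A) => (S)   [A → S]
(S) => (a)   [S → a]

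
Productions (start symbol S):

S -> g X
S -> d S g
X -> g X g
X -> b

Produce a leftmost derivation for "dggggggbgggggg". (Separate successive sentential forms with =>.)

S => dSg => dgXg => dggXgg => dgggXggg => dggggXgggg => dgggggXggggg => dggggggXgggggg => dggggggbgggggg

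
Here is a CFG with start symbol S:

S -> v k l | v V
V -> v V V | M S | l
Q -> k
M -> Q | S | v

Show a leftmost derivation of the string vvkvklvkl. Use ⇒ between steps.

S ⇒ vV ⇒ vMS ⇒ vSS ⇒ vvVS ⇒ vvMSS ⇒ vvQSS ⇒ vvkSS ⇒ vvkvklS ⇒ vvkvklvkl

S ⇒ vV   [S -> v V]
vV ⇒ vMS   [V -> M S]
vMS ⇒ vSS   [M -> S]
vSS ⇒ vvVS   [S -> v V]
vvVS ⇒ vvMSS   [V -> M S]
vvMSS ⇒ vvQSS   [M -> Q]
vvQSS ⇒ vvkSS   [Q -> k]
vvkSS ⇒ vvkvklS   [S -> v k l]
vvkvklS ⇒ vvkvklvkl   [S -> v k l]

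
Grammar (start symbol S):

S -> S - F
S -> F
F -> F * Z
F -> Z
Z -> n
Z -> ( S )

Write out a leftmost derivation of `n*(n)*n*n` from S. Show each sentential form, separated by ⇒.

S ⇒ F ⇒ F*Z ⇒ F*Z*Z ⇒ F*Z*Z*Z ⇒ Z*Z*Z*Z ⇒ n*Z*Z*Z ⇒ n*(S)*Z*Z ⇒ n*(F)*Z*Z ⇒ n*(Z)*Z*Z ⇒ n*(n)*Z*Z ⇒ n*(n)*n*Z ⇒ n*(n)*n*n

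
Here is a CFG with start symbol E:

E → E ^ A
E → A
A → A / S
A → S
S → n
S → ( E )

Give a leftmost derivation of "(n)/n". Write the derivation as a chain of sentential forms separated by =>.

E => A => A/S => S/S => (E)/S => (A)/S => (S)/S => (n)/S => (n)/n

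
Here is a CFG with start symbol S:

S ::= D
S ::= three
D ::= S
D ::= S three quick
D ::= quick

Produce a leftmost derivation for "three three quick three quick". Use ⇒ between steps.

S ⇒ D ⇒ S three quick ⇒ D three quick ⇒ S three quick three quick ⇒ three three quick three quick

S ⇒ D   [S ::= D]
D ⇒ S three quick   [D ::= S three quick]
S three quick ⇒ D three quick   [S ::= D]
D three quick ⇒ S three quick three quick   [D ::= S three quick]
S three quick three quick ⇒ three three quick three quick   [S ::= three]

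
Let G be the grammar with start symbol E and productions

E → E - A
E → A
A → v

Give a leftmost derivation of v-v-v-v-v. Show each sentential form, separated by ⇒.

E ⇒ E-A ⇒ E-A-A ⇒ E-A-A-A ⇒ E-A-A-A-A ⇒ A-A-A-A-A ⇒ v-A-A-A-A ⇒ v-v-A-A-A ⇒ v-v-v-A-A ⇒ v-v-v-v-A ⇒ v-v-v-v-v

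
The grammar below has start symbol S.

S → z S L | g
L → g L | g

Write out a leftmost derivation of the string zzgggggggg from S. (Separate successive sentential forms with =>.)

S=>zSL=>zzSLL=>zzgLL=>zzggLL=>zzgggLL=>zzggggLL=>zzgggggLL=>zzggggggL=>zzgggggggL=>zzgggggggg

S => zSL   [S → z S L]
zSL => zzSLL   [S → z S L]
zzSLL => zzgLL   [S → g]
zzgLL => zzggLL   [L → g L]
zzggLL => zzgggLL   [L → g L]
zzgggLL => zzggggLL   [L → g L]
zzggggLL => zzgggggLL   [L → g L]
zzgggggLL => zzggggggL   [L → g]
zzggggggL => zzgggggggL   [L → g L]
zzgggggggL => zzgggggggg   [L → g]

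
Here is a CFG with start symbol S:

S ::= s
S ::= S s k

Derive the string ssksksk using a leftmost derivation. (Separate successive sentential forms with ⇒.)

S ⇒ Ssk   [S ::= S s k]
Ssk ⇒ Ssksk   [S ::= S s k]
Ssksk ⇒ Ssksksk   [S ::= S s k]
Ssksksk ⇒ ssksksk   [S ::= s]

S⇒Ssk⇒Ssksk⇒Ssksksk⇒ssksksk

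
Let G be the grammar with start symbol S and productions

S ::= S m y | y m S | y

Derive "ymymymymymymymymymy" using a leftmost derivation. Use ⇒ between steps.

S ⇒ Smy   [S ::= S m y]
Smy ⇒ ymSmy   [S ::= y m S]
ymSmy ⇒ ymymSmy   [S ::= y m S]
ymymSmy ⇒ ymymSmymy   [S ::= S m y]
ymymSmymy ⇒ ymymSmymymy   [S ::= S m y]
ymymSmymymy ⇒ ymymymSmymymy   [S ::= y m S]
ymymymSmymymy ⇒ ymymymymSmymymy   [S ::= y m S]
ymymymymSmymymy ⇒ ymymymymymSmymymy   [S ::= y m S]
ymymymymymSmymymy ⇒ ymymymymymymSmymymy   [S ::= y m S]
ymymymymymymSmymymy ⇒ ymymymymymymymymymy   [S ::= y]

S⇒Smy⇒ymSmy⇒ymymSmy⇒ymymSmymy⇒ymymSmymymy⇒ymymymSmymymy⇒ymymymymSmymymy⇒ymymymymymSmymymy⇒ymymymymymymSmymymy⇒ymymymymymymymymymy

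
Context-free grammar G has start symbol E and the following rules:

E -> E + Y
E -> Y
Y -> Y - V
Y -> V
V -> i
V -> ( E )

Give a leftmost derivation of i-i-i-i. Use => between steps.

E => Y => Y-V => Y-V-V => Y-V-V-V => V-V-V-V => i-V-V-V => i-i-V-V => i-i-i-V => i-i-i-i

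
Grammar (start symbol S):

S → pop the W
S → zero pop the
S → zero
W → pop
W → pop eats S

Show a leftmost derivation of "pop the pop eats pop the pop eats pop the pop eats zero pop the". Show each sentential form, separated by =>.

S => pop the W => pop the pop eats S => pop the pop eats pop the W => pop the pop eats pop the pop eats S => pop the pop eats pop the pop eats pop the W => pop the pop eats pop the pop eats pop the pop eats S => pop the pop eats pop the pop eats pop the pop eats zero pop the

S => pop the W   [S → pop the W]
pop the W => pop the pop eats S   [W → pop eats S]
pop the pop eats S => pop the pop eats pop the W   [S → pop the W]
pop the pop eats pop the W => pop the pop eats pop the pop eats S   [W → pop eats S]
pop the pop eats pop the pop eats S => pop the pop eats pop the pop eats pop the W   [S → pop the W]
pop the pop eats pop the pop eats pop the W => pop the pop eats pop the pop eats pop the pop eats S   [W → pop eats S]
pop the pop eats pop the pop eats pop the pop eats S => pop the pop eats pop the pop eats pop the pop eats zero pop the   [S → zero pop the]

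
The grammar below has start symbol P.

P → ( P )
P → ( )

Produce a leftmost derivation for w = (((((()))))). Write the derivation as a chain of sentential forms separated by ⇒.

P ⇒ (P)   [P → ( P )]
(P) ⇒ ((P))   [P → ( P )]
((P)) ⇒ (((P)))   [P → ( P )]
(((P))) ⇒ ((((P))))   [P → ( P )]
((((P)))) ⇒ (((((P)))))   [P → ( P )]
(((((P))))) ⇒ (((((())))))   [P → ( )]

P ⇒ (P) ⇒ ((P)) ⇒ (((P))) ⇒ ((((P)))) ⇒ (((((P))))) ⇒ (((((())))))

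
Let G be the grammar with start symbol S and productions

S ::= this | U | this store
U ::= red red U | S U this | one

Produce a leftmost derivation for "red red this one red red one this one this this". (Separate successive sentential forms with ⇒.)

S ⇒ U ⇒ red red U ⇒ red red S U this ⇒ red red this U this ⇒ red red this S U this this ⇒ red red this U U this this ⇒ red red this S U this U this this ⇒ red red this U U this U this this ⇒ red red this one U this U this this ⇒ red red this one red red U this U this this ⇒ red red this one red red one this U this this ⇒ red red this one red red one this one this this

S ⇒ U   [S ::= U]
U ⇒ red red U   [U ::= red red U]
red red U ⇒ red red S U this   [U ::= S U this]
red red S U this ⇒ red red this U this   [S ::= this]
red red this U this ⇒ red red this S U this this   [U ::= S U this]
red red this S U this this ⇒ red red this U U this this   [S ::= U]
red red this U U this this ⇒ red red this S U this U this this   [U ::= S U this]
red red this S U this U this this ⇒ red red this U U this U this this   [S ::= U]
red red this U U this U this this ⇒ red red this one U this U this this   [U ::= one]
red red this one U this U this this ⇒ red red this one red red U this U this this   [U ::= red red U]
red red this one red red U this U this this ⇒ red red this one red red one this U this this   [U ::= one]
red red this one red red one this U this this ⇒ red red this one red red one this one this this   [U ::= one]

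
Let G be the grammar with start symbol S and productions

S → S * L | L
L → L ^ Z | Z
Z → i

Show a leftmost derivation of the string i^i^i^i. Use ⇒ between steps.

S ⇒ L   [S → L]
L ⇒ L^Z   [L → L ^ Z]
L^Z ⇒ L^Z^Z   [L → L ^ Z]
L^Z^Z ⇒ L^Z^Z^Z   [L → L ^ Z]
L^Z^Z^Z ⇒ Z^Z^Z^Z   [L → Z]
Z^Z^Z^Z ⇒ i^Z^Z^Z   [Z → i]
i^Z^Z^Z ⇒ i^i^Z^Z   [Z → i]
i^i^Z^Z ⇒ i^i^i^Z   [Z → i]
i^i^i^Z ⇒ i^i^i^i   [Z → i]

S⇒L⇒L^Z⇒L^Z^Z⇒L^Z^Z^Z⇒Z^Z^Z^Z⇒i^Z^Z^Z⇒i^i^Z^Z⇒i^i^i^Z⇒i^i^i^i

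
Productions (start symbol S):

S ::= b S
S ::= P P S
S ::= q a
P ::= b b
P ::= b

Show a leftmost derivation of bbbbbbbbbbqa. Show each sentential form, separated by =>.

S => bS   [S ::= b S]
bS => bPPS   [S ::= P P S]
bPPS => bbPS   [P ::= b]
bbPS => bbbS   [P ::= b]
bbbS => bbbPPS   [S ::= P P S]
bbbPPS => bbbbPS   [P ::= b]
bbbbPS => bbbbbS   [P ::= b]
bbbbbS => bbbbbPPS   [S ::= P P S]
bbbbbPPS => bbbbbbbPS   [P ::= b b]
bbbbbbbPS => bbbbbbbbS   [P ::= b]
bbbbbbbbS => bbbbbbbbbS   [S ::= b S]
bbbbbbbbbS => bbbbbbbbbbS   [S ::= b S]
bbbbbbbbbbS => bbbbbbbbbbqa   [S ::= q a]

S=>bS=>bPPS=>bbPS=>bbbS=>bbbPPS=>bbbbPS=>bbbbbS=>bbbbbPPS=>bbbbbbbPS=>bbbbbbbbS=>bbbbbbbbbS=>bbbbbbbbbbS=>bbbbbbbbbbqa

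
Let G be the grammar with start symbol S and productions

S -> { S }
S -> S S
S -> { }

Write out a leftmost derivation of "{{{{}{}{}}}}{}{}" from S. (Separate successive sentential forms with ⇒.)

S ⇒ SS   [S -> S S]
SS ⇒ SSS   [S -> S S]
SSS ⇒ {S}SS   [S -> { S }]
{S}SS ⇒ {{S}}SS   [S -> { S }]
{{S}}SS ⇒ {{{S}}}SS   [S -> { S }]
{{{S}}}SS ⇒ {{{SS}}}SS   [S -> S S]
{{{SS}}}SS ⇒ {{{SSS}}}SS   [S -> S S]
{{{SSS}}}SS ⇒ {{{{}SS}}}SS   [S -> { }]
{{{{}SS}}}SS ⇒ {{{{}{}S}}}SS   [S -> { }]
{{{{}{}S}}}SS ⇒ {{{{}{}{}}}}SS   [S -> { }]
{{{{}{}{}}}}SS ⇒ {{{{}{}{}}}}{}S   [S -> { }]
{{{{}{}{}}}}{}S ⇒ {{{{}{}{}}}}{}{}   [S -> { }]

S⇒SS⇒SSS⇒{S}SS⇒{{S}}SS⇒{{{S}}}SS⇒{{{SS}}}SS⇒{{{SSS}}}SS⇒{{{{}SS}}}SS⇒{{{{}{}S}}}SS⇒{{{{}{}{}}}}SS⇒{{{{}{}{}}}}{}S⇒{{{{}{}{}}}}{}{}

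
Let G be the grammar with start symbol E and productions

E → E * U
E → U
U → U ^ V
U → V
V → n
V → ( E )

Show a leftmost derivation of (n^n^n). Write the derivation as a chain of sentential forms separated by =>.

E => U => V => (E) => (U) => (U^V) => (U^V^V) => (V^V^V) => (n^V^V) => (n^n^V) => (n^n^n)

E => U   [E → U]
U => V   [U → V]
V => (E)   [V → ( E )]
(E) => (U)   [E → U]
(U) => (U^V)   [U → U ^ V]
(U^V) => (U^V^V)   [U → U ^ V]
(U^V^V) => (V^V^V)   [U → V]
(V^V^V) => (n^V^V)   [V → n]
(n^V^V) => (n^n^V)   [V → n]
(n^n^V) => (n^n^n)   [V → n]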